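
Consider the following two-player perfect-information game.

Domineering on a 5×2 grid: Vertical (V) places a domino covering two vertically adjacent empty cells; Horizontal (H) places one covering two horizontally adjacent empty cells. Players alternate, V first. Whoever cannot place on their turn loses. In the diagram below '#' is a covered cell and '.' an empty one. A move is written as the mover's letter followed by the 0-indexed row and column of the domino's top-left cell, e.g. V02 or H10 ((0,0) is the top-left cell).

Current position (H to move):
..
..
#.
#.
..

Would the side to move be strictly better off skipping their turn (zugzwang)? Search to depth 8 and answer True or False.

zugzwang(../../#./#./.., H) = False

ply 1, H at ../../#./#./.. | H00=+1→##/../#./#./..*; H10=+1→../##/#./#./..; H40=-1→../../#./#./##
ply 2, V at ##/../#./#./.. | V11=-1→##/.#/##/#./..*; V21=-1→##/../##/##/..; V31=-1→##/../#./##/.#
ply 3, H at ##/.#/##/#./.. | H40=+1→##/.#/##/#./##*
ply 4: ##/.#/##/#./## is terminal -1 (V); from ../../#./#./.. depth 8
if H skipped the turn, V would face:
~ ply 1, V at ../../#./#./.. | V00=+1→#./#./#./#./..*; V01=+1→.#/.#/#./#./..; V11=+1→../.#/##/#./..; V21=-1→../../##/##/..; V31=-1→../../#./##/.#
~ ply 2, H at #./#./#./#./.. | H40=-1→#./#./#./#./##*
~ ply 3, V at #./#./#./#./## | V01=+1→##/##/#./#./##*; V11=+1→#./##/##/#./##; V21=+1→#./#./##/##/##
~ ply 4: ##/##/#./#./## is terminal -1 (H); from ../../#./#./.. depth 8
compare (H): move=+1 vs pass=-1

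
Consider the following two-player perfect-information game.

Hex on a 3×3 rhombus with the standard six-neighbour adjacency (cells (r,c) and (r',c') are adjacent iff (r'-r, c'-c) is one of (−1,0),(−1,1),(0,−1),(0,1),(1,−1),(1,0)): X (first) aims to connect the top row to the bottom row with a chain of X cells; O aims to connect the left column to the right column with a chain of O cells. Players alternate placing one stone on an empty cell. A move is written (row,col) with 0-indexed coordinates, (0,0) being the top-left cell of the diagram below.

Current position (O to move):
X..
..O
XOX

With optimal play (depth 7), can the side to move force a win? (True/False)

O winning at [X../..O/XOX]: False

p1 O@[X../..O/XOX]: (0,1)[XO./..O/XOX]-1* (0,2)[X.O/..O/XOX]-1 (1,0)[X../O.O/XOX]-1 (1,1)[X../.OO/XOX]-1
p2 X@[XO./..O/XOX]: (0,2)[XOX/..O/XOX]+1* (1,0)[XO./X.O/XOX]+1 (1,1)[XO./.XO/XOX]+1
p3 O@[XOX/..O/XOX]: (1,0)[XOX/O.O/XOX]-1* (1,1)[XOX/.OO/XOX]-1
p4 X@[XOX/O.O/XOX]: (1,1)[XOX/OXO/XOX]+1*
p5 O@[XOX/OXO/XOX] terminal -1; root [X../..O/XOX] d7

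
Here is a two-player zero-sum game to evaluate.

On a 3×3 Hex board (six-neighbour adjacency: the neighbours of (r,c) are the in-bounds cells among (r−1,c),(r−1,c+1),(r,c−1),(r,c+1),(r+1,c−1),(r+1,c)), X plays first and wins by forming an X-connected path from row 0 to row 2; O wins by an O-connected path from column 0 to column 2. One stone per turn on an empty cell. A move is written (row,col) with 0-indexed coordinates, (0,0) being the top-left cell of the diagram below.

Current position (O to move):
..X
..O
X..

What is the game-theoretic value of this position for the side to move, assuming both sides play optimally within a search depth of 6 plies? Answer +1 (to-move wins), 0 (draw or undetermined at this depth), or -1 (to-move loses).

ply 1, O at ..X/..O/X.. | (0,0)=-1→O.X/..O/X..*; (0,1)=-1→.OX/..O/X..; (1,0)=-1→..X/O.O/X..; (1,1)=-1→..X/.OO/X..; (2,1)=-1→..X/..O/XO.; (2,2)=-1→..X/..O/X.O
ply 2, X at O.X/..O/X.. | (0,1)=+1→OXX/..O/X..*; (1,0)=+1→O.X/X.O/X..; (1,1)=+1→O.X/.XO/X..; (2,1)=-1→O.X/..O/XX.; (2,2)=-1→O.X/..O/X.X
ply 3, O at OXX/..O/X.. | (1,0)=-1→OXX/O.O/X..*; (1,1)=-1→OXX/.OO/X..; (2,1)=-1→OXX/..O/XO.; (2,2)=-1→OXX/..O/X.O
ply 4, X at OXX/O.O/X.. | (1,1)=+1→OXX/OXO/X..*; (2,1)=-1→OXX/O.O/XX.; (2,2)=-1→OXX/O.O/X.X
ply 5: OXX/OXO/X.. is terminal -1 (O); from ..X/..O/X.. depth 6

value(..X/..O/X.., O) = -1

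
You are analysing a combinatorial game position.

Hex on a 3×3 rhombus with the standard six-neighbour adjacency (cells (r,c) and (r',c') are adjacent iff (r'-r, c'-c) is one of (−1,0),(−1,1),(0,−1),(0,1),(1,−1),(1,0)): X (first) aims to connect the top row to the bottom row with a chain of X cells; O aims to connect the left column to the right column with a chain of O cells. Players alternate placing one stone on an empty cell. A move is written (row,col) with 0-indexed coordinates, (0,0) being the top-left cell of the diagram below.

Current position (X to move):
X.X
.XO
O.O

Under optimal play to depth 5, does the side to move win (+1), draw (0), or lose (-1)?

p1 X@[X.X/.XO/O.O]: (0,1)[XXX/.XO/O.O]-1 (1,0)[X.X/XXO/O.O]-1 (2,1)[X.X/.XO/OXO]+1*
p2 O@[X.X/.XO/OXO] terminal -1; root [X.X/.XO/O.O] d5

value(X.X/.XO/O.O, X) = +1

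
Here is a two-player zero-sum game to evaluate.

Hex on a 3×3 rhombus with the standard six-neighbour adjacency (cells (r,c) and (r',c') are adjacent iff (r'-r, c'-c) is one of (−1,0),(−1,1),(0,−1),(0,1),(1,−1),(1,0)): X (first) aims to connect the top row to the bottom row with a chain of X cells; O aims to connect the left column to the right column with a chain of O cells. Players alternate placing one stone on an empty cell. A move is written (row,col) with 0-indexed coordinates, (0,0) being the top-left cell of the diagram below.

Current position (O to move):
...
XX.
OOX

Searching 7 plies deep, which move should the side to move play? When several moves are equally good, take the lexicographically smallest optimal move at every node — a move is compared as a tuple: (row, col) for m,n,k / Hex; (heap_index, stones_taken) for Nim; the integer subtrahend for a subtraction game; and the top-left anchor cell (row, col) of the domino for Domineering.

O's best at [.../XX./OOX]: (1,2)

p1 O@[.../XX./OOX]: (0,0)[O../XX./OOX]-1 (0,1)[.O./XX./OOX]-1 (0,2)[..O/XX./OOX]-1 (1,2)[.../XXO/OOX]+1*
p2 X@[.../XXO/OOX] terminal -1; root [.../XX./OOX] d7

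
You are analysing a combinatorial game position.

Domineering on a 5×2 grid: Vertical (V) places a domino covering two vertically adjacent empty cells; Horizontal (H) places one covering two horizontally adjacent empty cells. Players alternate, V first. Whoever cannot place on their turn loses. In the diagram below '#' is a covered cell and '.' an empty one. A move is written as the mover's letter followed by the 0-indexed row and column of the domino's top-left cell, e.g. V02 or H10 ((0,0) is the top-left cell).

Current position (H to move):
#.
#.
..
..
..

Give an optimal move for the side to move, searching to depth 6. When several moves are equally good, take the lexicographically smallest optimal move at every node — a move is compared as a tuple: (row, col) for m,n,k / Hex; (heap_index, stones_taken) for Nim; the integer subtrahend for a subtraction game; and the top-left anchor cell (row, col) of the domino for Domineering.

H's best at [#./#./../../..]: H30

p1 H@[#./#./../../..]: H20[#./#./##/../..]-1 H30[#./#./../##/..]+1* H40[#./#./../../##]-1
p2 V@[#./#./../##/..]: V01[##/##/../##/..]-1* V11[#./##/.#/##/..]-1
p3 H@[##/##/../##/..]: H20[##/##/##/##/..]+1* H40[##/##/../##/##]+1
p4 V@[##/##/##/##/..] terminal -1; root [#./#./../../..] d6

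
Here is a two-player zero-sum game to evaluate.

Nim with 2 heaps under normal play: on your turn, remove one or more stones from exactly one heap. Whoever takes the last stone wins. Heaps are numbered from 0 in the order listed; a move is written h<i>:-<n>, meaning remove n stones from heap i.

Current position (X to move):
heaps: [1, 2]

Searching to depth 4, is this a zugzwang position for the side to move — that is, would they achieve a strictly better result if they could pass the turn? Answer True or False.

[(1,2)] X move#1: h0:-1:-1/(0,2), h1:-1:+1/(1,1)*, h1:-2:-1/(1,0)
[(1,1)] O move#2: h0:-1:-1/(0,1)*, h1:-1:-1/(1,0)
[(0,1)] X move#3: h1:-1:+1/(0,0)*
[(0,0)] end (terminal -1, O#4); searched (1,2) to 4
suppose X passes — search the same position with O to move:
pass> [(1,2)] O move#1: h0:-1:-1/(0,2), h1:-1:+1/(1,1)*, h1:-2:-1/(1,0)
pass> [(1,1)] X move#2: h0:-1:-1/(0,1)*, h1:-1:-1/(1,0)
pass> [(0,1)] O move#3: h1:-1:+1/(0,0)*
pass> [(0,0)] end (terminal -1, X#4); searched (1,2) to 4
for X: play +1, pass -1

zugzwang((1,2), X) = False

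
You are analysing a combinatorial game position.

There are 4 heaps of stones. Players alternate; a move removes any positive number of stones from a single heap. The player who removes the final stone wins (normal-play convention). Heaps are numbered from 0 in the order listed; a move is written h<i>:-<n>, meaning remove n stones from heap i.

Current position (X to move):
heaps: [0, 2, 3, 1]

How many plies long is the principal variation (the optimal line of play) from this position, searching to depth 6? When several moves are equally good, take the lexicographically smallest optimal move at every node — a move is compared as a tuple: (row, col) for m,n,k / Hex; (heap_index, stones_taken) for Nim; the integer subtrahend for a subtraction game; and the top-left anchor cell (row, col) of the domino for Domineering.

ply 1, X at (0,2,3,1) | h1:-1=-1→(0,1,3,1)*; h1:-2=-1→(0,0,3,1); h2:-1=-1→(0,2,2,1); h2:-2=-1→(0,2,1,1); h2:-3=-1→(0,2,0,1); h3:-1=-1→(0,2,3,0)
ply 2, O at (0,1,3,1) | h1:-1=-1→(0,0,3,1); h2:-1=-1→(0,1,2,1); h2:-2=-1→(0,1,1,1); h2:-3=+1→(0,1,0,1)*; h3:-1=-1→(0,1,3,0)
ply 3, X at (0,1,0,1) | h1:-1=-1→(0,0,0,1)*; h3:-1=-1→(0,1,0,0)
ply 4, O at (0,0,0,1) | h3:-1=+1→(0,0,0,0)*
ply 5: (0,0,0,0) is terminal -1 (X); from (0,2,3,1) depth 6

PV length from [(0,2,3,1)]: 4 plies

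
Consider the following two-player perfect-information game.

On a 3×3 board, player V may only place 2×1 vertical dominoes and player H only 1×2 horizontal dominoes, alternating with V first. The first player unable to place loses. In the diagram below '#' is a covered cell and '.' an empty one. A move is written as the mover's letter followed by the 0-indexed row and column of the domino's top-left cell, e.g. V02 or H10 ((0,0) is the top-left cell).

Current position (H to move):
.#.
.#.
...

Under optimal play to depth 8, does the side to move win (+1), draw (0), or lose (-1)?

value(.#./.#./..., H) = -1

ply 1, H at .#./.#./... | H20=-1→.#./.#./##.*; H21=-1→.#./.#./.##
ply 2, V at .#./.#./##. | V00=+1→##./##./##.*; V02=+1→.##/.##/##.; V12=+1→.#./.##/###
ply 3: ##./##./##. is terminal -1 (H); from .#./.#./... depth 8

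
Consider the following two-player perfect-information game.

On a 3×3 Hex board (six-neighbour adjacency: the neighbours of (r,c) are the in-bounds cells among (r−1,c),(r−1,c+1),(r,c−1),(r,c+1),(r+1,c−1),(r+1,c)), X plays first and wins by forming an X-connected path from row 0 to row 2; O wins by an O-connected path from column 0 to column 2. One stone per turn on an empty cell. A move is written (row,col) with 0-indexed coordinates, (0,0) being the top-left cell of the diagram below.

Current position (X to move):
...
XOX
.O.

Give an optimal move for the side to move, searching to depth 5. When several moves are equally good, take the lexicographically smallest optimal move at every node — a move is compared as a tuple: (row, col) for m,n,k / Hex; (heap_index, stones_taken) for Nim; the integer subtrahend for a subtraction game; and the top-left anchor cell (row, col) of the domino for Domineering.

[.../XOX/.O.] X move#1: (0,0):-1/X../XOX/.O., (0,1):-1/.X./XOX/.O., (0,2):+1/..X/XOX/.O.*, (2,0):+1/.../XOX/XO., (2,2):+1/.../XOX/.OX
[..X/XOX/.O.] O move#2: (0,0):-1/O.X/XOX/.O.*, (0,1):-1/.OX/XOX/.O., (2,0):-1/..X/XOX/OO., (2,2):-1/..X/XOX/.OO
[O.X/XOX/.O.] X move#3: (0,1):+1/OXX/XOX/.O.*, (2,0):+1/O.X/XOX/XO., (2,2):+1/O.X/XOX/.OX
[OXX/XOX/.O.] O move#4: (2,0):-1/OXX/XOX/OO.*, (2,2):-1/OXX/XOX/.OO
[OXX/XOX/OO.] X move#5: (2,2):+1/OXX/XOX/OOX*
[OXX/XOX/OOX] end (terminal -1, O#6); searched .../XOX/.O. to 5

X's best at [.../XOX/.O.]: (0,2)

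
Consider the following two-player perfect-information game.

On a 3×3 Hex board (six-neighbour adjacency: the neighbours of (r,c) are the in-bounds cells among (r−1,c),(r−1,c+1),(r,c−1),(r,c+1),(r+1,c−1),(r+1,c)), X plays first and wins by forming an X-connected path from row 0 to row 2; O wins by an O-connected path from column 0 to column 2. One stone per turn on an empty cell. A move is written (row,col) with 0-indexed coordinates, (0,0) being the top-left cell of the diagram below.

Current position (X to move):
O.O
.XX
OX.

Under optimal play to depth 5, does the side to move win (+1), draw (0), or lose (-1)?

p1 X@[O.O/.XX/OX.]: (0,1)[OXO/.XX/OX.]+1* (1,0)[O.O/XXX/OX.]-1 (2,2)[O.O/.XX/OXX]-1
p2 O@[OXO/.XX/OX.] terminal -1; root [O.O/.XX/OX.] d5

value(O.O/.XX/OX., X) = +1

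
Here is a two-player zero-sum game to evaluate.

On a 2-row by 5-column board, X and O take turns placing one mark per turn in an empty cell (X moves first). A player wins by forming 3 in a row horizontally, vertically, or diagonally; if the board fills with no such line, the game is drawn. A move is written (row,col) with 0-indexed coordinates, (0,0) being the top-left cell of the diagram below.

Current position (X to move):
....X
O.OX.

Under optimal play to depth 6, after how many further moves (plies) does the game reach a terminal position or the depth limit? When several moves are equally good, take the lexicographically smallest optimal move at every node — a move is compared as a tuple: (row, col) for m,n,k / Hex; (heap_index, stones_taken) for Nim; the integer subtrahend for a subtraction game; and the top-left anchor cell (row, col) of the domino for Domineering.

p1 X@[....X/O.OX.]: (0,0)[X...X/O.OX.]-1 (0,1)[.X..X/O.OX.]-1 (0,2)[..X.X/O.OX.]-1 (0,3)[...XX/O.OX.]-1 (1,1)[....X/OXOX.]+0* (1,4)[....X/O.OXX]-1
p2 O@[....X/OXOX.]: (0,0)[O...X/OXOX.]+0* (0,1)[.O..X/OXOX.]+0 (0,2)[..O.X/OXOX.]+0 (0,3)[...OX/OXOX.]+0 (1,4)[....X/OXOXO]+0
p3 X@[O...X/OXOX.]: (0,1)[OX..X/OXOX.]+0* (0,2)[O.X.X/OXOX.]+0 (0,3)[O..XX/OXOX.]+0 (1,4)[O...X/OXOXX]+0
p4 O@[OX..X/OXOX.]: (0,2)[OXO.X/OXOX.]+0* (0,3)[OX.OX/OXOX.]+0 (1,4)[OX..X/OXOXO]+0
p5 X@[OXO.X/OXOX.]: (0,3)[OXOXX/OXOX.]+0* (1,4)[OXO.X/OXOXX]+0
p6 O@[OXOXX/OXOX.]: (1,4)[OXOXX/OXOXO]+0*
p7 X@[OXOXX/OXOXO] terminal +0; root [....X/O.OX.] d6

PV length from [....X/O.OX.]: 6 plies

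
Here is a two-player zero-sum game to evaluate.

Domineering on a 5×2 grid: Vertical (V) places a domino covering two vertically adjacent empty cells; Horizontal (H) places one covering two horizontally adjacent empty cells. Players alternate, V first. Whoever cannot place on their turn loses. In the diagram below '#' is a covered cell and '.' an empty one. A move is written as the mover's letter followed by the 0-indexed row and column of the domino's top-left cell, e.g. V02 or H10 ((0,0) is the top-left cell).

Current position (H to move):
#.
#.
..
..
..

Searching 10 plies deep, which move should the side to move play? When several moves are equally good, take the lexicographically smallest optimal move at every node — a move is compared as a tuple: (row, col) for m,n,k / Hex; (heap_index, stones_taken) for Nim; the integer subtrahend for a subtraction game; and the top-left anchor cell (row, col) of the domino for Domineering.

[#./#./../../..] H move#1: H20:-1/#./#./##/../.., H30:+1/#./#./../##/..*, H40:-1/#./#./../../##
[#./#./../##/..] V move#2: V01:-1/##/##/../##/..*, V11:-1/#./##/.#/##/..
[##/##/../##/..] H move#3: H20:+1/##/##/##/##/..*, H40:+1/##/##/../##/##
[##/##/##/##/..] end (terminal -1, V#4); searched #./#./../../.. to 10

H's best at [#./#./../../..]: H30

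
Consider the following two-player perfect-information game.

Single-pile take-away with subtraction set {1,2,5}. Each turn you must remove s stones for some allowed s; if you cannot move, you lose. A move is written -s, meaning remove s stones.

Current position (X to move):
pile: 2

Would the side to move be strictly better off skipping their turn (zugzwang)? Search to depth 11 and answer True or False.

zugzwang(2, X) = False

p1 X@[2]: -1[1]-1 -2[0]+1*
p2 O@[0] terminal -1; root [2] d11
pass branch (O moves first from the same position):
  | p1 O@[2]: -1[1]-1 -2[0]+1*
  | p2 X@[0] terminal -1; root [2] d11
X moving scores +1; X passing scores -1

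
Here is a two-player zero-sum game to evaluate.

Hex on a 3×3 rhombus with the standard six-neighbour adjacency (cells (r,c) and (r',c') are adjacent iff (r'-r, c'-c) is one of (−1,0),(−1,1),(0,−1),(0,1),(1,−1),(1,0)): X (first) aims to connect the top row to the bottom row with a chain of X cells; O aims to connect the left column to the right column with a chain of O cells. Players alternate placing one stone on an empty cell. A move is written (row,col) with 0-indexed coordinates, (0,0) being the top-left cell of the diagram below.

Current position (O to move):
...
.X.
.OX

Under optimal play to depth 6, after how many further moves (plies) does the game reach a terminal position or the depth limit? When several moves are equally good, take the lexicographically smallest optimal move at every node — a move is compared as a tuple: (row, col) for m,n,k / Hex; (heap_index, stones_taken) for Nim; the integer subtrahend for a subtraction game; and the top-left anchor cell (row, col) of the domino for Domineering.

p1 O@[.../.X./.OX]: (0,0)[O../.X./.OX]-1* (0,1)[.O./.X./.OX]-1 (0,2)[..O/.X./.OX]-1 (1,0)[.../OX./.OX]-1 (1,2)[.../.XO/.OX]-1 (2,0)[.../.X./OOX]-1
p2 X@[O../.X./.OX]: (0,1)[OX./.X./.OX]+1* (0,2)[O.X/.X./.OX]+1 (1,0)[O../XX./.OX]+1 (1,2)[O../.XX/.OX]+1 (2,0)[O../.X./XOX]+1
p3 O@[OX./.X./.OX]: (0,2)[OXO/.X./.OX]-1* (1,0)[OX./OX./.OX]-1 (1,2)[OX./.XO/.OX]-1 (2,0)[OX./.X./OOX]-1
p4 X@[OXO/.X./.OX]: (1,0)[OXO/XX./.OX]+1* (1,2)[OXO/.XX/.OX]+1 (2,0)[OXO/.X./XOX]+1
p5 O@[OXO/XX./.OX]: (1,2)[OXO/XXO/.OX]-1* (2,0)[OXO/XX./OOX]-1
p6 X@[OXO/XXO/.OX]: (2,0)[OXO/XXO/XOX]+1*
p7 O@[OXO/XXO/XOX] terminal -1; root [.../.X./.OX] d6

PV length from [.../.X./.OX]: 6 plies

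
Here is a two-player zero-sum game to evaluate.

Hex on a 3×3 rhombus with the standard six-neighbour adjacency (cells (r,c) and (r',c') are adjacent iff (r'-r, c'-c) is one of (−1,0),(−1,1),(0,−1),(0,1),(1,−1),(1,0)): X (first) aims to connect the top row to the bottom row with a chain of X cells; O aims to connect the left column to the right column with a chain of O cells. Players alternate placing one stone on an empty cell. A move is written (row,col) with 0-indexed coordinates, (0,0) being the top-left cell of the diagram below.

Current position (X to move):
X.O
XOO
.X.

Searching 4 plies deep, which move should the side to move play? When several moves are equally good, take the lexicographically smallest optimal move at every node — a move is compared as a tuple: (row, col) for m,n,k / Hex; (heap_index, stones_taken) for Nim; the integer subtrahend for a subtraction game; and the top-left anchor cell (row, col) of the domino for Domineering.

X's best at [X.O/XOO/.X.]: (2,0)

p1 X@[X.O/XOO/.X.]: (0,1)[XXO/XOO/.X.]-1 (2,0)[X.O/XOO/XX.]+1* (2,2)[X.O/XOO/.XX]-1
p2 O@[X.O/XOO/XX.] terminal -1; root [X.O/XOO/.X.] d4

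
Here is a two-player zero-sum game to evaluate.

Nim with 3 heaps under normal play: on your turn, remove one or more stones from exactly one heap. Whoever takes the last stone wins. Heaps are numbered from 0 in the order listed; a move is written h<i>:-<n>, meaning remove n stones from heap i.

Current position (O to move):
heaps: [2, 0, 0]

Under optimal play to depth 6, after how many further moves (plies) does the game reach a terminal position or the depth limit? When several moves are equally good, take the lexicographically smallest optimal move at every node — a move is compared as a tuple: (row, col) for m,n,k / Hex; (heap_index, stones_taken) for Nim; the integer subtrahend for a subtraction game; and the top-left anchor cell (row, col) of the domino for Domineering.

[(2,0,0)] O move#1: h0:-1:-1/(1,0,0), h0:-2:+1/(0,0,0)*
[(0,0,0)] end (terminal -1, X#2); searched (2,0,0) to 6

PV length from [(2,0,0)]: 1 ply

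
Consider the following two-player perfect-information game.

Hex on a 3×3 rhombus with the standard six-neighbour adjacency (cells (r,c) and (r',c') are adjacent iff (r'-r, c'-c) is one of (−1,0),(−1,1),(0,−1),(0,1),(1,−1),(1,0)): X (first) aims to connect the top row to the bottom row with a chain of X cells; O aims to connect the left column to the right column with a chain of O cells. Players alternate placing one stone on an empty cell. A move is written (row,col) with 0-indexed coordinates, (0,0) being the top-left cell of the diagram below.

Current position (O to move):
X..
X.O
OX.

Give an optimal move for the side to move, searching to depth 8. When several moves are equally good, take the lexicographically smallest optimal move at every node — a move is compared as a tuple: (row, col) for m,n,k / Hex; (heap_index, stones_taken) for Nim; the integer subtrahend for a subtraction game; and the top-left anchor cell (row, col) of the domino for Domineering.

ply 1, O at X../X.O/OX. | (0,1)=-1→XO./X.O/OX.; (0,2)=-1→X.O/X.O/OX.; (1,1)=+1→X../XOO/OX.*; (2,2)=-1→X../X.O/OXO
ply 2: X../XOO/OX. is terminal -1 (X); from X../X.O/OX. depth 8

O's best at [X../X.O/OX.]: (1,1)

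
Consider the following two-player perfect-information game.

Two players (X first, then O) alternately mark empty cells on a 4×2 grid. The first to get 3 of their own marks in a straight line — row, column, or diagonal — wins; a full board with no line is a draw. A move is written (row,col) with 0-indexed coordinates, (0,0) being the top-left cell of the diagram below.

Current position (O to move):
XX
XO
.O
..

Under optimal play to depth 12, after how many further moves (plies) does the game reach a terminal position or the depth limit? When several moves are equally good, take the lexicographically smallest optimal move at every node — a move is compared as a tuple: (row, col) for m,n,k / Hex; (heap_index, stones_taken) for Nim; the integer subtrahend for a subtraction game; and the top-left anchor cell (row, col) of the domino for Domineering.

PV length from [XX/XO/.O/..]: 1 ply

p1 O@[XX/XO/.O/..]: (2,0)[XX/XO/OO/..]+0 (3,0)[XX/XO/.O/O.]-1 (3,1)[XX/XO/.O/.O]+1*
p2 X@[XX/XO/.O/.O] terminal -1; root [XX/XO/.O/..] d12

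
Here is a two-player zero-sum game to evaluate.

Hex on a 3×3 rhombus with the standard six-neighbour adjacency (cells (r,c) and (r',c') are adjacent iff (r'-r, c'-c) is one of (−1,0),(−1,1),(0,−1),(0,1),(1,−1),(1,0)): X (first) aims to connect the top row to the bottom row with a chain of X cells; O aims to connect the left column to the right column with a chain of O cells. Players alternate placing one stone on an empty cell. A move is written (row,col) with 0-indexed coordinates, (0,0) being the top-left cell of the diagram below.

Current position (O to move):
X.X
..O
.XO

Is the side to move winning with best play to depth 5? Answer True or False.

[X.X/..O/.XO] O move#1: (0,1):-1/XOX/..O/.XO, (1,0):-1/X.X/O.O/.XO, (1,1):+1/X.X/.OO/.XO*, (2,0):-1/X.X/..O/OXO
[X.X/.OO/.XO] X move#2: (0,1):-1/XXX/.OO/.XO*, (1,0):-1/X.X/XOO/.XO, (2,0):-1/X.X/.OO/XXO
[XXX/.OO/.XO] O move#3: (1,0):+1/XXX/OOO/.XO*, (2,0):+1/XXX/.OO/OXO
[XXX/OOO/.XO] end (terminal -1, X#4); searched X.X/..O/.XO to 5

O winning at [X.X/..O/.XO]: True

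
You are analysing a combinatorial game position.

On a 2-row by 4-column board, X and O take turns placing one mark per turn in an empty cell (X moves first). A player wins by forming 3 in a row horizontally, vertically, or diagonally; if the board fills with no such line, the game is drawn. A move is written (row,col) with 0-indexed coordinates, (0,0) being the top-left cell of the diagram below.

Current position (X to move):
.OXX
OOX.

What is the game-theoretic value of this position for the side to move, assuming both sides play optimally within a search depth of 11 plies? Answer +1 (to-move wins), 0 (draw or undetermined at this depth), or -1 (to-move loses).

[.OXX/OOX.] X move#1: (0,0):+0/XOXX/OOX.*, (1,3):+0/.OXX/OOXX
[XOXX/OOX.] O move#2: (1,3):+0/XOXX/OOXO*
[XOXX/OOXO] end (terminal +0, X#3); searched .OXX/OOX. to 11

value(.OXX/OOX., X) = 0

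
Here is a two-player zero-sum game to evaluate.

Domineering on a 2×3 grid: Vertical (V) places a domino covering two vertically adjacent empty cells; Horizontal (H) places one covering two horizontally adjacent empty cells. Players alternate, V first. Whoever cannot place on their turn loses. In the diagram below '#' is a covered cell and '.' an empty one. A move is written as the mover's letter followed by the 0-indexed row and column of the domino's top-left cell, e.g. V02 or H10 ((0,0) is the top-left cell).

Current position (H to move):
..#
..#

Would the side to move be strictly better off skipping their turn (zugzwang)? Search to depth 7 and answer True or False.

zugzwang(..#/..#, H) = False

[..#/..#] H move#1: H00:+1/###/..#*, H10:+1/..#/###
[###/..#] end (terminal -1, V#2); searched ..#/..# to 7
suppose H passes — search the same position with V to move:
pass> [..#/..#] V move#1: V00:+1/#.#/#.#*, V01:+1/.##/.##
pass> [#.#/#.#] end (terminal -1, H#2); searched ..#/..# to 7
for H: play +1, pass -1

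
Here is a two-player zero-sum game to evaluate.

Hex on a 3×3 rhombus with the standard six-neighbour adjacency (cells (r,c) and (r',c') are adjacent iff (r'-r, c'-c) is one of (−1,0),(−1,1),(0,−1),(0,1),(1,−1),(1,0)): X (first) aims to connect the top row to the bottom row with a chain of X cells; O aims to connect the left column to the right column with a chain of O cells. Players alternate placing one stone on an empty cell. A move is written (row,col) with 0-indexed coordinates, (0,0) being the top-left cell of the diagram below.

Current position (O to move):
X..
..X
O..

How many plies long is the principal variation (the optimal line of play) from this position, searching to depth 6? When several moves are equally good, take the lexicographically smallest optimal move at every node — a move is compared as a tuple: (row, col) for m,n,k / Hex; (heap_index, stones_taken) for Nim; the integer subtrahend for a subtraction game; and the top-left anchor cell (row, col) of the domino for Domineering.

PV length from [X../..X/O..]: 6 plies

[X../..X/O..] O move#1: (0,1):-1/XO./..X/O..*, (0,2):-1/X.O/..X/O.., (1,0):-1/X../O.X/O.., (1,1):-1/X../.OX/O.., (2,1):-1/X../..X/OO., (2,2):-1/X../..X/O.O
[XO./..X/O..] X move#2: (0,2):+1/XOX/..X/O..*, (1,0):+1/XO./X.X/O.., (1,1):+1/XO./.XX/O.., (2,1):-1/XO./..X/OX., (2,2):-1/XO./..X/O.X
[XOX/..X/O..] O move#3: (1,0):-1/XOX/O.X/O..*, (1,1):-1/XOX/.OX/O.., (2,1):-1/XOX/..X/OO., (2,2):-1/XOX/..X/O.O
[XOX/O.X/O..] X move#4: (1,1):+1/XOX/OXX/O..*, (2,1):+1/XOX/O.X/OX., (2,2):+1/XOX/O.X/O.X
[XOX/OXX/O..] O move#5: (2,1):-1/XOX/OXX/OO.*, (2,2):-1/XOX/OXX/O.O
[XOX/OXX/OO.] X move#6: (2,2):+1/XOX/OXX/OOX*
[XOX/OXX/OOX] end (terminal -1, O#7); searched X../..X/O.. to 6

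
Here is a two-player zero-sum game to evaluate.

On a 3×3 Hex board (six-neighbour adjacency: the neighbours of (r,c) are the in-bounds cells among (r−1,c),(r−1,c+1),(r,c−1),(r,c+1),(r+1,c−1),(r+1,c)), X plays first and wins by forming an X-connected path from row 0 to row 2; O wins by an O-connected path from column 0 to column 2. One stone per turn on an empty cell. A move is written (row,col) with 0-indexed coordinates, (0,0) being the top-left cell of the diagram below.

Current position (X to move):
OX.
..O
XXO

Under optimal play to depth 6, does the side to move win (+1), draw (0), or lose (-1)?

value(OX./..O/XXO, X) = +1

p1 X@[OX./..O/XXO]: (0,2)[OXX/..O/XXO]+1* (1,0)[OX./X.O/XXO]+1 (1,1)[OX./.XO/XXO]+1
p2 O@[OXX/..O/XXO]: (1,0)[OXX/O.O/XXO]-1* (1,1)[OXX/.OO/XXO]-1
p3 X@[OXX/O.O/XXO]: (1,1)[OXX/OXO/XXO]+1*
p4 O@[OXX/OXO/XXO] terminal -1; root [OX./..O/XXO] d6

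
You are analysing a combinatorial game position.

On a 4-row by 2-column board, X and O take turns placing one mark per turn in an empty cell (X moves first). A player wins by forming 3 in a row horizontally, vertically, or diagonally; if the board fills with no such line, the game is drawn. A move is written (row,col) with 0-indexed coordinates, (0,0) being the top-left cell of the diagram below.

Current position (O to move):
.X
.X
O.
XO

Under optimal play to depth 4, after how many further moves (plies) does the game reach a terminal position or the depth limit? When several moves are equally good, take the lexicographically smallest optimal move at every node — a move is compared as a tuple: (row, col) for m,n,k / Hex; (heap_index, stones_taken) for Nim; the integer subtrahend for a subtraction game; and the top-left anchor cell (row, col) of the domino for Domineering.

p1 O@[.X/.X/O./XO]: (0,0)[OX/.X/O./XO]-1 (1,0)[.X/OX/O./XO]-1 (2,1)[.X/.X/OO/XO]+0*
p2 X@[.X/.X/OO/XO]: (0,0)[XX/.X/OO/XO]+0* (1,0)[.X/XX/OO/XO]+0
p3 O@[XX/.X/OO/XO]: (1,0)[XX/OX/OO/XO]+0*
p4 X@[XX/OX/OO/XO] terminal +0; root [.X/.X/O./XO] d4

PV length from [.X/.X/O./XO]: 3 plies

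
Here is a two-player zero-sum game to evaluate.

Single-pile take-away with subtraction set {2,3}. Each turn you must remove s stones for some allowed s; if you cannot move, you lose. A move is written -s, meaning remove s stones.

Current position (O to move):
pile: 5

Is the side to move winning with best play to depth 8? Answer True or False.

p1 O@[5]: -2[3]-1* -3[2]-1
p2 X@[3]: -2[1]+1* -3[0]+1
p3 O@[1] terminal -1; root [5] d8

O winning at [5]: False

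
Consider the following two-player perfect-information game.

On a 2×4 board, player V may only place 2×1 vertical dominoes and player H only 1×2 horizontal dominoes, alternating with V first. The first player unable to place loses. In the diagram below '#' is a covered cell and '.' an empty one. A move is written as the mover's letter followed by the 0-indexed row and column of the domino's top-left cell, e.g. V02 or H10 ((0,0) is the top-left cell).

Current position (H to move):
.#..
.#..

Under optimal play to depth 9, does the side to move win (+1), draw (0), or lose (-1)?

value(.#../.#.., H) = +1

p1 H@[.#../.#..]: H02[.###/.#..]+1* H12[.#../.###]+1
p2 V@[.###/.#..]: V00[####/##..]-1*
p3 H@[####/##..]: H12[####/####]+1*
p4 V@[####/####] terminal -1; root [.#../.#..] d9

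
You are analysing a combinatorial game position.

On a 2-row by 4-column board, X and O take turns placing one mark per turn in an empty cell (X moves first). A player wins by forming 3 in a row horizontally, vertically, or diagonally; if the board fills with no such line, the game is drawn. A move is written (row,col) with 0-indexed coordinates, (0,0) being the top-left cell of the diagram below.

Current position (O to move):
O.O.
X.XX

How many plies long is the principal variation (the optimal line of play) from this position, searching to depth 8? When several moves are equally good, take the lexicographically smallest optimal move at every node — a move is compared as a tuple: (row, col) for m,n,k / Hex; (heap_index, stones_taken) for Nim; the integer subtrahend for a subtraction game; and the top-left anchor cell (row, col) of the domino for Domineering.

PV length from [O.O./X.XX]: 1 ply

ply 1, O at O.O./X.XX | (0,1)=+1→OOO./X.XX*; (0,3)=-1→O.OO/X.XX; (1,1)=+0→O.O./XOXX
ply 2: OOO./X.XX is terminal -1 (X); from O.O./X.XX depth 8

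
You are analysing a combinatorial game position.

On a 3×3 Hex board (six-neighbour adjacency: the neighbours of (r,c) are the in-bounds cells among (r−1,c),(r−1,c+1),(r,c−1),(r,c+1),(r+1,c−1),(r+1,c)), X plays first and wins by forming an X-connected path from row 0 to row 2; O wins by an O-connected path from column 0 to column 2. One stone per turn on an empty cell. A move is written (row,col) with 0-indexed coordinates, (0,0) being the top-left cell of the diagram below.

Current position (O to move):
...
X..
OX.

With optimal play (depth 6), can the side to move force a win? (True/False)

O winning at [.../X../OX.]: True

[.../X../OX.] O move#1: (0,0):-1/O../X../OX., (0,1):-1/.O./X../OX., (0,2):-1/..O/X../OX., (1,1):+1/.../XO./OX.*, (1,2):-1/.../X.O/OX., (2,2):-1/.../X../OXO
[.../XO./OX.] X move#2: (0,0):-1/X../XO./OX.*, (0,1):-1/.X./XO./OX., (0,2):-1/..X/XO./OX., (1,2):-1/.../XOX/OX., (2,2):-1/.../XO./OXX
[X../XO./OX.] O move#3: (0,1):+1/XO./XO./OX.*, (0,2):+1/X.O/XO./OX., (1,2):+1/X../XOO/OX., (2,2):+1/X../XO./OXO
[XO./XO./OX.] X move#4: (0,2):-1/XOX/XO./OX.*, (1,2):-1/XO./XOX/OX., (2,2):-1/XO./XO./OXX
[XOX/XO./OX.] O move#5: (1,2):+1/XOX/XOO/OX.*, (2,2):-1/XOX/XO./OXO
[XOX/XOO/OX.] end (terminal -1, X#6); searched .../X../OX. to 6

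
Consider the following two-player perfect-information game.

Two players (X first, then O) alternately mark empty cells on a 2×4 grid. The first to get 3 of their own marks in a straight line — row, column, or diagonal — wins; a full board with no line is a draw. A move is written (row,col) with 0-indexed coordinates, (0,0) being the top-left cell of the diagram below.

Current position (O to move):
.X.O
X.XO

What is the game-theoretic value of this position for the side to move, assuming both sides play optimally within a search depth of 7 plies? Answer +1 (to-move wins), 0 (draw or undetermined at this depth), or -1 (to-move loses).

value(.X.O/X.XO, O) = 0

[.X.O/X.XO] O move#1: (0,0):-1/OX.O/X.XO, (0,2):-1/.XOO/X.XO, (1,1):+0/.X.O/XOXO*
[.X.O/XOXO] X move#2: (0,0):+0/XX.O/XOXO*, (0,2):+0/.XXO/XOXO
[XX.O/XOXO] O move#3: (0,2):+0/XXOO/XOXO*
[XXOO/XOXO] end (terminal +0, X#4); searched .X.O/X.XO to 7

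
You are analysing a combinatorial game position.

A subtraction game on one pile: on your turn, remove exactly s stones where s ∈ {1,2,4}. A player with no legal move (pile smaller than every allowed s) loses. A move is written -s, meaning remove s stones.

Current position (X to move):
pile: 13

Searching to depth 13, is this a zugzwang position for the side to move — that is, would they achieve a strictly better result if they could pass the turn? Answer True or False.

zugzwang(13, X) = False

ply 1, X at 13 | -1=+1→12*; -2=-1→11; -4=+1→9
ply 2, O at 12 | -1=-1→11*; -2=-1→10; -4=-1→8
ply 3, X at 11 | -1=-1→10; -2=+1→9*; -4=-1→7
ply 4, O at 9 | -1=-1→8*; -2=-1→7; -4=-1→5
ply 5, X at 8 | -1=-1→7; -2=+1→6*; -4=-1→4
ply 6, O at 6 | -1=-1→5*; -2=-1→4; -4=-1→2
ply 7, X at 5 | -1=-1→4; -2=+1→3*; -4=-1→1
ply 8, O at 3 | -1=-1→2*; -2=-1→1
ply 9, X at 2 | -1=-1→1; -2=+1→0*
ply 10: 0 is terminal -1 (O); from 13 depth 13
if X skipped the turn, O would face:
~ ply 1, O at 13 | -1=+1→12*; -2=-1→11; -4=+1→9
~ ply 2, X at 12 | -1=-1→11*; -2=-1→10; -4=-1→8
~ ply 3, O at 11 | -1=-1→10; -2=+1→9*; -4=-1→7
~ ply 4, X at 9 | -1=-1→8*; -2=-1→7; -4=-1→5
~ ply 5, O at 8 | -1=-1→7; -2=+1→6*; -4=-1→4
~ ply 6, X at 6 | -1=-1→5*; -2=-1→4; -4=-1→2
~ ply 7, O at 5 | -1=-1→4; -2=+1→3*; -4=-1→1
~ ply 8, X at 3 | -1=-1→2*; -2=-1→1
~ ply 9, O at 2 | -1=-1→1; -2=+1→0*
~ ply 10: 0 is terminal -1 (X); from 13 depth 13
compare (X): move=+1 vs pass=-1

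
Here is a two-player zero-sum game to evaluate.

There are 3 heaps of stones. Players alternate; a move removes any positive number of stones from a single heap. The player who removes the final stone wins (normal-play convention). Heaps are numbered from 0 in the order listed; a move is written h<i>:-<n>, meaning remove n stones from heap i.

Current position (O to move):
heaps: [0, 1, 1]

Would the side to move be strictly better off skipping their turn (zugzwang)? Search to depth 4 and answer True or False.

zugzwang((0,1,1), O) = True

[(0,1,1)] O move#1: h1:-1:-1/(0,0,1)*, h2:-1:-1/(0,1,0)
[(0,0,1)] X move#2: h2:-1:+1/(0,0,0)*
[(0,0,0)] end (terminal -1, O#3); searched (0,1,1) to 4
suppose O passes — search the same position with X to move:
pass> [(0,1,1)] X move#1: h1:-1:-1/(0,0,1)*, h2:-1:-1/(0,1,0)
pass> [(0,0,1)] O move#2: h2:-1:+1/(0,0,0)*
pass> [(0,0,0)] end (terminal -1, X#3); searched (0,1,1) to 4
for O: play -1, pass +1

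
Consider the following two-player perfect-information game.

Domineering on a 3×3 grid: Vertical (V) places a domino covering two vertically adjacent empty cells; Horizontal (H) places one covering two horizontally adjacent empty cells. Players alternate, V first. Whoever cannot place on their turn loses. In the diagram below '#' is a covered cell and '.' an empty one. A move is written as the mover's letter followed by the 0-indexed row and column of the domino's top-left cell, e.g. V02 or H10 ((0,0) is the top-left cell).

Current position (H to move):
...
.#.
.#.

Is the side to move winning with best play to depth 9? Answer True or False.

H winning at [.../.#./.#.]: False

ply 1, H at .../.#./.#. | H00=-1→##./.#./.#.*; H01=-1→.##/.#./.#.
ply 2, V at ##./.#./.#. | V02=+1→###/.##/.#.*; V10=+1→##./##./##.; V12=+1→##./.##/.##
ply 3: ###/.##/.#. is terminal -1 (H); from .../.#./.#. depth 9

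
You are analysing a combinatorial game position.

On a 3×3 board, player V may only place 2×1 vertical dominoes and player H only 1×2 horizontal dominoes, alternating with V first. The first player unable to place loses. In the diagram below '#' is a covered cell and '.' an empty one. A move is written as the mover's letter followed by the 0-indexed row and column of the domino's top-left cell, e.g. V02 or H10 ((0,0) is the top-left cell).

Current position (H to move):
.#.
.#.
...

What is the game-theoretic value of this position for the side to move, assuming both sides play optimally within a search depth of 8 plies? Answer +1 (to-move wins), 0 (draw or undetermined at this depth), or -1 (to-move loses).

[.#./.#./...] H move#1: H20:-1/.#./.#./##.*, H21:-1/.#./.#./.##
[.#./.#./##.] V move#2: V00:+1/##./##./##.*, V02:+1/.##/.##/##., V12:+1/.#./.##/###
[##./##./##.] end (terminal -1, H#3); searched .#./.#./... to 8

value(.#./.#./..., H) = -1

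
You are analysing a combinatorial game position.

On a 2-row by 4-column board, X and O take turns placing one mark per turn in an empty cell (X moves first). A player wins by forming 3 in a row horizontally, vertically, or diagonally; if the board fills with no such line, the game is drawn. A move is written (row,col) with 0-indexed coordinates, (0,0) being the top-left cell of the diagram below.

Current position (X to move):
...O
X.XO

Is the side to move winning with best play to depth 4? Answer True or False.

X winning at [...O/X.XO]: True

[...O/X.XO] X move#1: (0,0):+0/X..O/X.XO, (0,1):+0/.X.O/X.XO, (0,2):+0/..XO/X.XO, (1,1):+1/...O/XXXO*
[...O/XXXO] end (terminal -1, O#2); searched ...O/X.XO to 4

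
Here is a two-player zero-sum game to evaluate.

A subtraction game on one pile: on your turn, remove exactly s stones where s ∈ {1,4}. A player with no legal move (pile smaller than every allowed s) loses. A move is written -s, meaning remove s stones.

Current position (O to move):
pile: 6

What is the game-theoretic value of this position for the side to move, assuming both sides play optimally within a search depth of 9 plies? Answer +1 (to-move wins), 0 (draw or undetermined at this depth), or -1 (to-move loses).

[6] O move#1: -1:+1/5*, -4:+1/2
[5] X move#2: -1:-1/4*, -4:-1/1
[4] O move#3: -1:-1/3, -4:+1/0*
[0] end (terminal -1, X#4); searched 6 to 9

value(6, O) = +1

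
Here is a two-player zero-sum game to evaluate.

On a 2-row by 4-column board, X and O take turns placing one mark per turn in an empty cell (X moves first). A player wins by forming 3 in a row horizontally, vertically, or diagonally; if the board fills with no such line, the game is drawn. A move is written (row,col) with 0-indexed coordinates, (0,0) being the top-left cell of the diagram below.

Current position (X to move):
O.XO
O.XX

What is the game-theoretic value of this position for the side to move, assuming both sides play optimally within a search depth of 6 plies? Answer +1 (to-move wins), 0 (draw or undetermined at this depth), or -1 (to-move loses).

ply 1, X at O.XO/O.XX | (0,1)=+0→OXXO/O.XX; (1,1)=+1→O.XO/OXXX*
ply 2: O.XO/OXXX is terminal -1 (O); from O.XO/O.XX depth 6

value(O.XO/O.XX, X) = +1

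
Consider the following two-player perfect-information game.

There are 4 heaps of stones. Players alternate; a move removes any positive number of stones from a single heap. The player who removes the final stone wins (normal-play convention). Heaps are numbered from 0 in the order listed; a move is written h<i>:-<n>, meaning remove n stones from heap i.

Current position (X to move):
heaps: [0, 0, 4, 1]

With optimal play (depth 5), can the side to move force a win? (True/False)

X winning at [(0,0,4,1)]: True

p1 X@[(0,0,4,1)]: h2:-1[(0,0,3,1)]-1 h2:-2[(0,0,2,1)]-1 h2:-3[(0,0,1,1)]+1* h2:-4[(0,0,0,1)]-1 h3:-1[(0,0,4,0)]-1
p2 O@[(0,0,1,1)]: h2:-1[(0,0,0,1)]-1* h3:-1[(0,0,1,0)]-1
p3 X@[(0,0,0,1)]: h3:-1[(0,0,0,0)]+1*
p4 O@[(0,0,0,0)] terminal -1; root [(0,0,4,1)] d5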